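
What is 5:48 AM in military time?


Input: 5:48 AM
AM hour stays: 5

05:48


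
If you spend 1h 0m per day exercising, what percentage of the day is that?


4.2%

Time: 60 minutes
Day: 1440 minutes
Percentage = (60/1440) × 100 ≈ 4.2%


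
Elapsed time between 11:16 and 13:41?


2h 25m

End time in minutes: 13×60 + 41 = 821
Start time in minutes: 11×60 + 16 = 676
Difference = 821 - 676 = 145 minutes
= 2 hours 25 minutes


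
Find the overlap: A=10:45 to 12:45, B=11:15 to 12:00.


45 minutes

Meeting A: 645-765 (in minutes from midnight)
Meeting B: 675-720
Overlap start = max(645, 675) = 675
Overlap end = min(765, 720) = 720
Overlap = max(0, 720 - 675) = 45 min


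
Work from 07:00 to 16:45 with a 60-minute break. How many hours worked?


8h 45m (525 minutes)

Total time = (16×60+45) - (7×60+0)
= 1005 - 420 = 585 min
Minus break: 585 - 60 = 525 min
= 8h 45m


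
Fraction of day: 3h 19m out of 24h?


0.1382 (13.82%)

Total minutes: 3×60 + 19 = 199
Day = 24×60 = 1440 minutes
Fraction = 199/1440 ≈ 0.1382
As a percentage: 199/1440 × 100 ≈ 13.82%


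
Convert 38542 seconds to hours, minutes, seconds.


Hours: 38542 ÷ 3600 = 10 remainder 2542
Minutes: 2542 ÷ 60 = 42 remainder 22
Seconds: 22

10h 42m 22s


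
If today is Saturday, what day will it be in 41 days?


Start: Saturday (index 5)
(5 + 41) mod 7
= 46 mod 7
= 4
Index 4 → Friday

Friday


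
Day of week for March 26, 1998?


Zeller's congruence:
q=26, m=3, k=98, j=19
h = (26 + ⌊13×4/5⌋ + 98 + ⌊98/4⌋ + ⌊19/4⌋ - 2×19) mod 7
= (26 + 10 + 98 + 24 + 4 - 38) mod 7
= 124 mod 7 = 5
h=5 → Thursday

Thursday


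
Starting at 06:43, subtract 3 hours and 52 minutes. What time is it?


02:51

Start: 403 minutes from midnight
Subtract: 232 minutes
Remaining: 403 - 232 = 171
Hours: 2, Minutes: 51


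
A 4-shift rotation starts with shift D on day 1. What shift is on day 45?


Shift D

Shifts: A, B, C, D
Start: D (index 3)
Day 45: (3 + 45 - 1) mod 4
= 47 mod 4
= 3
Index 3 → shift D


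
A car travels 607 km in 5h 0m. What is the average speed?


Distance: 607 km
Time: 5 hours
Speed = 607 / 5 = 121.4 km/h

121.4 km/h


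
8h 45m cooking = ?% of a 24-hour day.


36.5%

Time: 525 minutes
Day: 1440 minutes
Percentage = (525/1440) × 100 ≈ 36.5%


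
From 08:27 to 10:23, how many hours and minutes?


1h 56m

End time in minutes: 10×60 + 23 = 623
Start time in minutes: 8×60 + 27 = 507
Difference = 623 - 507 = 116 minutes
= 1 hours 56 minutes


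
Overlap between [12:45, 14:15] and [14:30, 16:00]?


0 minutes

Meeting A: 765-855 (in minutes from midnight)
Meeting B: 870-960
Overlap start = max(765, 870) = 870
Overlap end = min(855, 960) = 855
Overlap = max(0, 855 - 870) = 0 min


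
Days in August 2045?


31 days

Month: August (month 8)
August has 31 days


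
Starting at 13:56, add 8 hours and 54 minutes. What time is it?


Start: 836 minutes from midnight
Add: 534 minutes
Total: 1370 minutes
Hours: 1370 ÷ 60 = 22 remainder 50

22:50


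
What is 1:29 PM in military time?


Input: 1:29 PM
PM: 1 + 12 = 13

13:29


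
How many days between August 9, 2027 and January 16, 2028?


From August 9, 2027 to January 16, 2028
Rest of August 2027: 31 - 9 = 22
Full months: September 30, October 31, November 30, December 31
Days into January 2028: 16
Total = 22 + 30 + 31 + 30 + 31 + 16 = 160 days

160 days


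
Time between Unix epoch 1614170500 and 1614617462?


Difference = 1614617462 - 1614170500 = 446962 seconds
In hours: 446962 / 3600 ≈ 124.2
In days: 446962 / 86400 ≈ 5.17

446962 seconds (124.2 hours / 5.17 days)


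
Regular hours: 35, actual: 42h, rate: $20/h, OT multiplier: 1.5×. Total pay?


$910.00

Regular: 35h × $20 = $700.00
Overtime: 42 - 35 = 7h
OT pay: 7h × $20 × 1.5 = $210.00
Total = $700.00 + $210.00 = $910.00


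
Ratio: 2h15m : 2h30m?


9:10 (0.90)

Duration 1: 135 minutes
Duration 2: 150 minutes
Ratio = 135:150
GCD = 15
Simplified = 9:10
As a decimal: 9/10 = 0.90


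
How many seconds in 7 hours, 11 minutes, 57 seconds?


Hours: 7 × 3600 = 25200
Minutes: 11 × 60 = 660
Seconds: 57
Total = 25200 + 660 + 57 = 25917

25917 seconds


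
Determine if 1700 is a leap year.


No

Rules: divisible by 4 AND (not by 100 OR by 400)
1700 ÷ 4 = 425 exactly → divisible by 4
1700 ÷ 100 = 17 exactly → divisible by 100
1700 ÷ 400 = 4 remainder 100 → not divisible by 400
Divisible by 100 but not by 400 → not a leap year


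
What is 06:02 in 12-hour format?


6:02 AM

Hour: 6
6 < 12 → AM


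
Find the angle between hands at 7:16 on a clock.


122.0°

Hour hand = 7×30 + 16×0.5 = 218.0°
Minute hand = 16×6 = 96°
Difference = |218.0 - 96| = 122.0°


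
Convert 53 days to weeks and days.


7 weeks 4 days

Weeks: 53 ÷ 7 = 7 remainder 4


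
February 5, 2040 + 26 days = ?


March 2, 2040

Start: February 5, 2040
Add 26 days
February 5 → March 1: 29 - 5 + 1 = 25 days (26 - 25 = 1 left)
March 1 + 1 = March 2, 2040


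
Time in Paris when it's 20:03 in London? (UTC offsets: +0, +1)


21:03

Time difference = UTC+1 - UTC+0 = +1 hours
New hour = (20 + 1) mod 24
= 21 mod 24 = 21
Minutes unchanged → 21:03


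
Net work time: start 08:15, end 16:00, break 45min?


Total time = (16×60+0) - (8×60+15)
= 960 - 495 = 465 min
Minus break: 465 - 45 = 420 min
= 7h 0m

7h 0m (420 minutes)


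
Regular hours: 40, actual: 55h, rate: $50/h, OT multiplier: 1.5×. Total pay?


Regular: 40h × $50 = $2000.00
Overtime: 55 - 40 = 15h
OT pay: 15h × $50 × 1.5 = $1125.00
Total = $2000.00 + $1125.00 = $3125.00

$3125.00


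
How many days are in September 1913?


30 days

Month: September (month 9)
September has 30 days


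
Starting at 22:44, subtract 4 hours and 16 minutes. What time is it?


Start: 1364 minutes from midnight
Subtract: 256 minutes
Remaining: 1364 - 256 = 1108
Hours: 18, Minutes: 28

18:28


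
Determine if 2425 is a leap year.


Rules: divisible by 4 AND (not by 100 OR by 400)
2425 ÷ 4 = 606 remainder 1 → not divisible by 4
Not divisible by 4 → not a leap year

No


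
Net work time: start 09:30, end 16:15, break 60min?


5h 45m (345 minutes)

Total time = (16×60+15) - (9×60+30)
= 975 - 570 = 405 min
Minus break: 405 - 60 = 345 min
= 5h 45m


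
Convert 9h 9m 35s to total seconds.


Hours: 9 × 3600 = 32400
Minutes: 9 × 60 = 540
Seconds: 35
Total = 32400 + 540 + 35 = 32975

32975 seconds


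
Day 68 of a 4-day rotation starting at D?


Shifts: A, B, C, D
Start: D (index 3)
Day 68: (3 + 68 - 1) mod 4
= 70 mod 4
= 2
Index 2 → shift C

Shift C


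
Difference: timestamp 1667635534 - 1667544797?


Difference = 1667635534 - 1667544797 = 90737 seconds
In hours: 90737 / 3600 ≈ 25.2
In days: 90737 / 86400 ≈ 1.05

90737 seconds (25.2 hours / 1.05 days)


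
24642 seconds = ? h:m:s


6h 50m 42s

Hours: 24642 ÷ 3600 = 6 remainder 3042
Minutes: 3042 ÷ 60 = 50 remainder 42
Seconds: 42


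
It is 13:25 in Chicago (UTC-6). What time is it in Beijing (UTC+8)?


03:25 (next day)

Time difference = UTC+8 - UTC-6 = +14 hours
New hour = (13 + 14) mod 24
= 27 mod 24 = 3
Minutes unchanged → 03:25; 27 ≥ 24 → next day


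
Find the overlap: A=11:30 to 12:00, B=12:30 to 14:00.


0 minutes

Meeting A: 690-720 (in minutes from midnight)
Meeting B: 750-840
Overlap start = max(690, 750) = 750
Overlap end = min(720, 840) = 720
Overlap = max(0, 720 - 750) = 0 min


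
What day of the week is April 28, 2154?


Sunday

Zeller's congruence:
q=28, m=4, k=54, j=21
h = (28 + ⌊13×5/5⌋ + 54 + ⌊54/4⌋ + ⌊21/4⌋ - 2×21) mod 7
= (28 + 13 + 54 + 13 + 5 - 42) mod 7
= 71 mod 7 = 1
h=1 → Sunday


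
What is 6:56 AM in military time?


06:56

Input: 6:56 AM
AM hour stays: 6


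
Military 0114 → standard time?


1:14 AM

Hour: 1
1 < 12 → AM


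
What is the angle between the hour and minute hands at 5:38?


59.0°

Hour hand = 5×30 + 38×0.5 = 169.0°
Minute hand = 38×6 = 228°
Difference = |169.0 - 228| = 59.0°


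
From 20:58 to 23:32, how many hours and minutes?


2h 34m

End time in minutes: 23×60 + 32 = 1412
Start time in minutes: 20×60 + 58 = 1258
Difference = 1412 - 1258 = 154 minutes
= 2 hours 34 minutes


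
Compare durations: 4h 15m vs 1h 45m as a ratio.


Duration 1: 255 minutes
Duration 2: 105 minutes
Ratio = 255:105
GCD = 15
Simplified = 17:7
As a decimal: 17/7 ≈ 2.43

17:7 (2.43)


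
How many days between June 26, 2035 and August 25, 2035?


From June 26, 2035 to August 25, 2035
Rest of June 2035: 30 - 26 = 4
Full months: July 31
Days into August 2035: 25
Total = 4 + 31 + 25 = 60 days

60 days


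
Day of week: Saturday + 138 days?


Start: Saturday (index 5)
(5 + 138) mod 7
= 143 mod 7
= 3
Index 3 → Thursday

Thursday


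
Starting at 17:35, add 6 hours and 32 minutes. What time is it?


00:07 (next day)

Start: 1055 minutes from midnight
Add: 392 minutes
Total: 1447 minutes
Hours: 1447 ÷ 60 = 24 remainder 7
24 ≥ 24 → 24 - 24 = 0 (next day)


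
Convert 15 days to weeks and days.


Weeks: 15 ÷ 7 = 2 remainder 1

2 weeks 1 days


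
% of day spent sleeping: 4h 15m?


Time: 255 minutes
Day: 1440 minutes
Percentage = (255/1440) × 100 ≈ 17.7%

17.7%


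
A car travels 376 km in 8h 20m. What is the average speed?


Distance: 376 km
Time: 8h 20m = 500 min = 500/60 = 25/3 hours
Speed = 376 ÷ (25/3) = 376 × 3 / 25 = 1128/25 ≈ 45.1 km/h

45.1 km/h


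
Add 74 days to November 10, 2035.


Start: November 10, 2035
Add 74 days
November 10 → December 1: 30 - 10 + 1 = 21 days (74 - 21 = 53 left)
December 1 → January 1: 31 - 1 + 1 = 31 days (53 - 31 = 22 left)
January 1 + 22 = January 23, 2036

January 23, 2036


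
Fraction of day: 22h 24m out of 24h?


Total minutes: 22×60 + 24 = 1344
Day = 24×60 = 1440 minutes
Fraction = 1344/1440 ≈ 0.9333
As a percentage: 1344/1440 × 100 ≈ 93.33%

0.9333 (93.33%)


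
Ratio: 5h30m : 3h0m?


11:6 (1.83)

Duration 1: 330 minutes
Duration 2: 180 minutes
Ratio = 330:180
GCD = 30
Simplified = 11:6
As a decimal: 11/6 ≈ 1.83


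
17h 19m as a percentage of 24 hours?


0.7215 (72.15%)

Total minutes: 17×60 + 19 = 1039
Day = 24×60 = 1440 minutes
Fraction = 1039/1440 ≈ 0.7215
As a percentage: 1039/1440 × 100 ≈ 72.15%


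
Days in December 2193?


Month: December (month 12)
December has 31 days

31 days


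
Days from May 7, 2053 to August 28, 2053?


From May 7, 2053 to August 28, 2053
Rest of May 2053: 31 - 7 = 24
Full months: June 30, July 31
Days into August 2053: 28
Total = 24 + 30 + 31 + 28 = 113 days

113 days


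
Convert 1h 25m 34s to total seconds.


5134 seconds

Hours: 1 × 3600 = 3600
Minutes: 25 × 60 = 1500
Seconds: 34
Total = 3600 + 1500 + 34 = 5134


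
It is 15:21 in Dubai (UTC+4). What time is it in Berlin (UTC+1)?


12:21

Time difference = UTC+1 - UTC+4 = -3 hours
New hour = (15 -3) mod 24
= 12 mod 24 = 12
Minutes unchanged → 12:21


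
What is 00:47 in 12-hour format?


Hour: 0
0 → 12 AM (midnight)

12:47 AM


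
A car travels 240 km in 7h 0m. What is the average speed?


34.3 km/h

Distance: 240 km
Time: 7 hours
Speed = 240 / 7 ≈ 34.3 km/h


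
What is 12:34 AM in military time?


Input: 12:34 AM
12 AM → 00 (midnight)

00:34


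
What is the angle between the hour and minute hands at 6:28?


26.0°

Hour hand = 6×30 + 28×0.5 = 194.0°
Minute hand = 28×6 = 168°
Difference = |194.0 - 168| = 26.0°


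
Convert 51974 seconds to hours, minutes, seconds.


14h 26m 14s

Hours: 51974 ÷ 3600 = 14 remainder 1574
Minutes: 1574 ÷ 60 = 26 remainder 14
Seconds: 14


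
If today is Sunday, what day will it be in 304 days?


Wednesday

Start: Sunday (index 6)
(6 + 304) mod 7
= 310 mod 7
= 2
Index 2 → Wednesday


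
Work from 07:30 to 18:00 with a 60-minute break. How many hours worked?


Total time = (18×60+0) - (7×60+30)
= 1080 - 450 = 630 min
Minus break: 630 - 60 = 570 min
= 9h 30m

9h 30m (570 minutes)


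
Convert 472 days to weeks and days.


Weeks: 472 ÷ 7 = 67 remainder 3

67 weeks 3 days


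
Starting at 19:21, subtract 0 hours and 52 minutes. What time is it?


18:29

Start: 1161 minutes from midnight
Subtract: 52 minutes
Remaining: 1161 - 52 = 1109
Hours: 18, Minutes: 29


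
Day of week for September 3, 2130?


Sunday

Zeller's congruence:
q=3, m=9, k=30, j=21
h = (3 + ⌊13×10/5⌋ + 30 + ⌊30/4⌋ + ⌊21/4⌋ - 2×21) mod 7
= (3 + 26 + 30 + 7 + 5 - 42) mod 7
= 29 mod 7 = 1
h=1 → Sunday


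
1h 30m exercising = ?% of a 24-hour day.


6.3%

Time: 90 minutes
Day: 1440 minutes
Percentage = (90/1440) × 100 ≈ 6.3%


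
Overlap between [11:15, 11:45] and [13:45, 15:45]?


Meeting A: 675-705 (in minutes from midnight)
Meeting B: 825-945
Overlap start = max(675, 825) = 825
Overlap end = min(705, 945) = 705
Overlap = max(0, 705 - 825) = 0 min

0 minutes


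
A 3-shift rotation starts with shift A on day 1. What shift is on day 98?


Shift B

Shifts: A, B, C
Start: A (index 0)
Day 98: (0 + 98 - 1) mod 3
= 97 mod 3
= 1
Index 1 → shift B


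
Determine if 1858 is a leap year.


Rules: divisible by 4 AND (not by 100 OR by 400)
1858 ÷ 4 = 464 remainder 2 → not divisible by 4
Not divisible by 4 → not a leap year

No


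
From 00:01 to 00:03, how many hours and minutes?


End time in minutes: 0×60 + 3 = 3
Start time in minutes: 0×60 + 1 = 1
Difference = 3 - 1 = 2 minutes
= 0 hours 2 minutes

0h 2m


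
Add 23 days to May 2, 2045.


Start: May 2, 2045
Add 23 days
May 2 + 23 = May 25, 2045

May 25, 2045


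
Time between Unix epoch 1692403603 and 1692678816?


Difference = 1692678816 - 1692403603 = 275213 seconds
In hours: 275213 / 3600 ≈ 76.4
In days: 275213 / 86400 ≈ 3.19

275213 seconds (76.4 hours / 3.19 days)


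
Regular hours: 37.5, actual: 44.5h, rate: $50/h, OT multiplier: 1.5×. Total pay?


$2400.00

Regular: 37.5h × $50 = $1875.00
Overtime: 44.5 - 37.5 = 7.0h
OT pay: 7.0h × $50 × 1.5 = $525.00
Total = $1875.00 + $525.00 = $2400.00


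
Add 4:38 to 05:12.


09:50

Start: 312 minutes from midnight
Add: 278 minutes
Total: 590 minutes
Hours: 590 ÷ 60 = 9 remainder 50


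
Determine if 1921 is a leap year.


No

Rules: divisible by 4 AND (not by 100 OR by 400)
1921 ÷ 4 = 480 remainder 1 → not divisible by 4
Not divisible by 4 → not a leap year


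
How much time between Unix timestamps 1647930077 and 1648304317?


374240 seconds (104.0 hours / 4.33 days)

Difference = 1648304317 - 1647930077 = 374240 seconds
In hours: 374240 / 3600 ≈ 104.0
In days: 374240 / 86400 ≈ 4.33


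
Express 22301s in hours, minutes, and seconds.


Hours: 22301 ÷ 3600 = 6 remainder 701
Minutes: 701 ÷ 60 = 11 remainder 41
Seconds: 41

6h 11m 41s


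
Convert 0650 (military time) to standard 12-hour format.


6:50 AM

Hour: 6
6 < 12 → AM


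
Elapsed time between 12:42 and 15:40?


End time in minutes: 15×60 + 40 = 940
Start time in minutes: 12×60 + 42 = 762
Difference = 940 - 762 = 178 minutes
= 2 hours 58 minutes

2h 58m


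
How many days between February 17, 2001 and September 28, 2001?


223 days

From February 17, 2001 to September 28, 2001
Rest of February 2001: 28 - 17 = 11
Full months: March 31, April 30, May 31, June 30, July 31, August 31
Days into September 2001: 28
Total = 11 + 31 + 30 + 31 + 30 + 31 + 31 + 28 = 223 days


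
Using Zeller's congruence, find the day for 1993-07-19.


Zeller's congruence:
q=19, m=7, k=93, j=19
h = (19 + ⌊13×8/5⌋ + 93 + ⌊93/4⌋ + ⌊19/4⌋ - 2×19) mod 7
= (19 + 20 + 93 + 23 + 4 - 38) mod 7
= 121 mod 7 = 2
h=2 → Monday

Monday


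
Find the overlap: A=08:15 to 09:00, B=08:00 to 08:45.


30 minutes

Meeting A: 495-540 (in minutes from midnight)
Meeting B: 480-525
Overlap start = max(495, 480) = 495
Overlap end = min(540, 525) = 525
Overlap = max(0, 525 - 495) = 30 min


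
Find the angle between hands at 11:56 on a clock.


22.0°

Hour hand = 11×30 + 56×0.5 = 358.0°
Minute hand = 56×6 = 336°
Difference = |358.0 - 336| = 22.0°


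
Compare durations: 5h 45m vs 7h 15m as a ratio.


23:29 (0.79)

Duration 1: 345 minutes
Duration 2: 435 minutes
Ratio = 345:435
GCD = 15
Simplified = 23:29
As a decimal: 23/29 ≈ 0.79


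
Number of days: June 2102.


Month: June (month 6)
June has 30 days

30 days


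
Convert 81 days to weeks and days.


11 weeks 4 days

Weeks: 81 ÷ 7 = 11 remainder 4


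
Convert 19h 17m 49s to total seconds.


Hours: 19 × 3600 = 68400
Minutes: 17 × 60 = 1020
Seconds: 49
Total = 68400 + 1020 + 49 = 69469

69469 seconds


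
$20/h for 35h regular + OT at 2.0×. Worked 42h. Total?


$980.00

Regular: 35h × $20 = $700.00
Overtime: 42 - 35 = 7h
OT pay: 7h × $20 × 2.0 = $280.00
Total = $700.00 + $280.00 = $980.00


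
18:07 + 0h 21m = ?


18:28

Start: 1087 minutes from midnight
Add: 21 minutes
Total: 1108 minutes
Hours: 1108 ÷ 60 = 18 remainder 28


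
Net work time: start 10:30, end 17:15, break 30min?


6h 15m (375 minutes)

Total time = (17×60+15) - (10×60+30)
= 1035 - 630 = 405 min
Minus break: 405 - 30 = 375 min
= 6h 15m


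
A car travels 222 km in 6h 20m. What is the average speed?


35.1 km/h

Distance: 222 km
Time: 6h 20m = 380 min = 380/60 = 19/3 hours
Speed = 222 ÷ (19/3) = 222 × 3 / 19 = 666/19 ≈ 35.1 km/h


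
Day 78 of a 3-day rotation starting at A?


Shift C

Shifts: A, B, C
Start: A (index 0)
Day 78: (0 + 78 - 1) mod 3
= 77 mod 3
= 2
Index 2 → shift C


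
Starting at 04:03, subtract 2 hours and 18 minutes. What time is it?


01:45

Start: 243 minutes from midnight
Subtract: 138 minutes
Remaining: 243 - 138 = 105
Hours: 1, Minutes: 45


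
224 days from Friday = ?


Start: Friday (index 4)
(4 + 224) mod 7
= 228 mod 7
= 4
Index 4 → Friday

Friday


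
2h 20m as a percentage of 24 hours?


0.0972 (9.72%)

Total minutes: 2×60 + 20 = 140
Day = 24×60 = 1440 minutes
Fraction = 140/1440 ≈ 0.0972
As a percentage: 140/1440 × 100 ≈ 9.72%


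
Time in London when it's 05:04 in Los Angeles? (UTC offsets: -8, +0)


Time difference = UTC+0 - UTC-8 = +8 hours
New hour = (5 + 8) mod 24
= 13 mod 24 = 13
Minutes unchanged → 13:04

13:04


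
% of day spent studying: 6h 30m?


Time: 390 minutes
Day: 1440 minutes
Percentage = (390/1440) × 100 ≈ 27.1%

27.1%


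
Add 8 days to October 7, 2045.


Start: October 7, 2045
Add 8 days
October 7 + 8 = October 15, 2045

October 15, 2045


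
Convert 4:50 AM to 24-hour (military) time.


04:50

Input: 4:50 AM
AM hour stays: 4


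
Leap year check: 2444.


Yes

Rules: divisible by 4 AND (not by 100 OR by 400)
2444 ÷ 4 = 611 exactly → divisible by 4
2444 ÷ 100 = 24 remainder 44 → not divisible by 100
Divisible by 4 but not by 100 → leap year


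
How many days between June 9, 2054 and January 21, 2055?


226 days

From June 9, 2054 to January 21, 2055
Rest of June 2054: 30 - 9 = 21
Full months: July 31, August 31, September 30, October 31, November 30, December 31
Days into January 2055: 21
Total = 21 + 31 + 31 + 30 + 31 + 30 + 31 + 21 = 226 days


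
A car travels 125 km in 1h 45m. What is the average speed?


Distance: 125 km
Time: 1h 45m = 105 min = 105/60 = 7/4 hours
Speed = 125 ÷ (7/4) = 125 × 4 / 7 = 500/7 ≈ 71.4 km/h

71.4 km/h


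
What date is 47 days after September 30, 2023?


November 16, 2023

Start: September 30, 2023
Add 47 days
September 30 → October 1: 30 - 30 + 1 = 1 days (47 - 1 = 46 left)
October 1 → November 1: 31 - 1 + 1 = 31 days (46 - 31 = 15 left)
November 1 + 15 = November 16, 2023


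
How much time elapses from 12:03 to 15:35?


3h 32m

End time in minutes: 15×60 + 35 = 935
Start time in minutes: 12×60 + 3 = 723
Difference = 935 - 723 = 212 minutes
= 3 hours 32 minutes


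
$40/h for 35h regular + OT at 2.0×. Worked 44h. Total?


$2120.00

Regular: 35h × $40 = $1400.00
Overtime: 44 - 35 = 9h
OT pay: 9h × $40 × 2.0 = $720.00
Total = $1400.00 + $720.00 = $2120.00


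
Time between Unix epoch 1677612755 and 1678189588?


576833 seconds (160.2 hours / 6.68 days)

Difference = 1678189588 - 1677612755 = 576833 seconds
In hours: 576833 / 3600 ≈ 160.2
In days: 576833 / 86400 ≈ 6.68


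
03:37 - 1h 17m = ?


02:20

Start: 217 minutes from midnight
Subtract: 77 minutes
Remaining: 217 - 77 = 140
Hours: 2, Minutes: 20


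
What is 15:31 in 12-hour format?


Hour: 15
15 - 12 = 3 → PM

3:31 PM


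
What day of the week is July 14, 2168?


Zeller's congruence:
q=14, m=7, k=68, j=21
h = (14 + ⌊13×8/5⌋ + 68 + ⌊68/4⌋ + ⌊21/4⌋ - 2×21) mod 7
= (14 + 20 + 68 + 17 + 5 - 42) mod 7
= 82 mod 7 = 5
h=5 → Thursday

Thursday


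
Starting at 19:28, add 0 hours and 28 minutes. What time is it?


Start: 1168 minutes from midnight
Add: 28 minutes
Total: 1196 minutes
Hours: 1196 ÷ 60 = 19 remainder 56

19:56


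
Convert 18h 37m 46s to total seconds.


Hours: 18 × 3600 = 64800
Minutes: 37 × 60 = 2220
Seconds: 46
Total = 64800 + 2220 + 46 = 67066

67066 seconds


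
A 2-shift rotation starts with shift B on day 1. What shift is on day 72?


Shift A

Shifts: A, B
Start: B (index 1)
Day 72: (1 + 72 - 1) mod 2
= 72 mod 2
= 0
Index 0 → shift A


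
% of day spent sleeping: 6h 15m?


26.0%

Time: 375 minutes
Day: 1440 minutes
Percentage = (375/1440) × 100 ≈ 26.0%


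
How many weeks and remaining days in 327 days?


46 weeks 5 days

Weeks: 327 ÷ 7 = 46 remainder 5


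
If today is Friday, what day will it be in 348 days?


Start: Friday (index 4)
(4 + 348) mod 7
= 352 mod 7
= 2
Index 2 → Wednesday

Wednesday


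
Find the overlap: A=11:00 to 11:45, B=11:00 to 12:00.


Meeting A: 660-705 (in minutes from midnight)
Meeting B: 660-720
Overlap start = max(660, 660) = 660
Overlap end = min(705, 720) = 705
Overlap = max(0, 705 - 660) = 45 min

45 minutes


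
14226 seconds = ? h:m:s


3h 57m 6s

Hours: 14226 ÷ 3600 = 3 remainder 3426
Minutes: 3426 ÷ 60 = 57 remainder 6
Seconds: 6


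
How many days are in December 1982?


Month: December (month 12)
December has 31 days

31 days


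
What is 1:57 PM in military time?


13:57

Input: 1:57 PM
PM: 1 + 12 = 13


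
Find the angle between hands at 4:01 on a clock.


114.5°

Hour hand = 4×30 + 1×0.5 = 120.5°
Minute hand = 1×6 = 6°
Difference = |120.5 - 6| = 114.5°


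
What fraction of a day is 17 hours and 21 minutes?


0.7229 (72.29%)

Total minutes: 17×60 + 21 = 1041
Day = 24×60 = 1440 minutes
Fraction = 1041/1440 ≈ 0.7229
As a percentage: 1041/1440 × 100 ≈ 72.29%


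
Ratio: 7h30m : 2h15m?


Duration 1: 450 minutes
Duration 2: 135 minutes
Ratio = 450:135
GCD = 45
Simplified = 10:3
As a decimal: 10/3 ≈ 3.33

10:3 (3.33)


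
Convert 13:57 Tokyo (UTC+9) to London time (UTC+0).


Time difference = UTC+0 - UTC+9 = -9 hours
New hour = (13 -9) mod 24
= 4 mod 24 = 4
Minutes unchanged → 04:57

04:57


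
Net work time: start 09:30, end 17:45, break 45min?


7h 30m (450 minutes)

Total time = (17×60+45) - (9×60+30)
= 1065 - 570 = 495 min
Minus break: 495 - 45 = 450 min
= 7h 30m


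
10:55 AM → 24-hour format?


Input: 10:55 AM
AM hour stays: 10

10:55


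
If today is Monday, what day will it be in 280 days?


Start: Monday (index 0)
(0 + 280) mod 7
= 280 mod 7
= 0
Index 0 → Monday

Monday


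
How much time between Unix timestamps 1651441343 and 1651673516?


Difference = 1651673516 - 1651441343 = 232173 seconds
In hours: 232173 / 3600 ≈ 64.5
In days: 232173 / 86400 ≈ 2.69

232173 seconds (64.5 hours / 2.69 days)


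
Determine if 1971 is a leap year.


No

Rules: divisible by 4 AND (not by 100 OR by 400)
1971 ÷ 4 = 492 remainder 3 → not divisible by 4
Not divisible by 4 → not a leap year


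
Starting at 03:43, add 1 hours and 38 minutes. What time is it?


Start: 223 minutes from midnight
Add: 98 minutes
Total: 321 minutes
Hours: 321 ÷ 60 = 5 remainder 21

05:21


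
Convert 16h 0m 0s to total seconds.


57600 seconds

Hours: 16 × 3600 = 57600
Minutes: 0 × 60 = 0
Seconds: 0
Total = 57600 + 0 + 0 = 57600


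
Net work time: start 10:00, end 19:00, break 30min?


Total time = (19×60+0) - (10×60+0)
= 1140 - 600 = 540 min
Minus break: 540 - 30 = 510 min
= 8h 30m

8h 30m (510 minutes)


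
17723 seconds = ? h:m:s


Hours: 17723 ÷ 3600 = 4 remainder 3323
Minutes: 3323 ÷ 60 = 55 remainder 23
Seconds: 23

4h 55m 23s


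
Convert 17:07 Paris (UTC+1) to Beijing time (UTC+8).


Time difference = UTC+8 - UTC+1 = +7 hours
New hour = (17 + 7) mod 24
= 24 mod 24 = 0
Minutes unchanged → 00:07; 24 ≥ 24 → next day

00:07 (next day)


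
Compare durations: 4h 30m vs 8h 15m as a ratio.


6:11 (0.55)

Duration 1: 270 minutes
Duration 2: 495 minutes
Ratio = 270:495
GCD = 45
Simplified = 6:11
As a decimal: 6/11 ≈ 0.55


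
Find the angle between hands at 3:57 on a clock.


136.5°

Hour hand = 3×30 + 57×0.5 = 118.5°
Minute hand = 57×6 = 342°
Difference = |118.5 - 342| = 223.5°
Since > 180°: 360 - 223.5 = 136.5°


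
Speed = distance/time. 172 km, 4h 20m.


39.7 km/h

Distance: 172 km
Time: 4h 20m = 260 min = 260/60 = 13/3 hours
Speed = 172 ÷ (13/3) = 172 × 3 / 13 = 516/13 ≈ 39.7 km/h


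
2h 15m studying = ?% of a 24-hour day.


9.4%

Time: 135 minutes
Day: 1440 minutes
Percentage = (135/1440) × 100 ≈ 9.4%


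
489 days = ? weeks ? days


Weeks: 489 ÷ 7 = 69 remainder 6

69 weeks 6 days


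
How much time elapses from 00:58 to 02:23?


1h 25m

End time in minutes: 2×60 + 23 = 143
Start time in minutes: 0×60 + 58 = 58
Difference = 143 - 58 = 85 minutes
= 1 hours 25 minutes


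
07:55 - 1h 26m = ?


Start: 475 minutes from midnight
Subtract: 86 minutes
Remaining: 475 - 86 = 389
Hours: 6, Minutes: 29

06:29


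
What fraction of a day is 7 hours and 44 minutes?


Total minutes: 7×60 + 44 = 464
Day = 24×60 = 1440 minutes
Fraction = 464/1440 ≈ 0.3222
As a percentage: 464/1440 × 100 ≈ 32.22%

0.3222 (32.22%)


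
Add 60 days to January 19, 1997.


March 20, 1997

Start: January 19, 1997
Add 60 days
January 19 → February 1: 31 - 19 + 1 = 13 days (60 - 13 = 47 left)
February 1 → March 1: 28 - 1 + 1 = 28 days (47 - 28 = 19 left)
March 1 + 19 = March 20, 1997


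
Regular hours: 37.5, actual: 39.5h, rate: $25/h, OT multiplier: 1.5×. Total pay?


$1012.50

Regular: 37.5h × $25 = $937.50
Overtime: 39.5 - 37.5 = 2.0h
OT pay: 2.0h × $25 × 1.5 = $75.00
Total = $937.50 + $75.00 = $1012.50


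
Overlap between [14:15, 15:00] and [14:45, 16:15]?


15 minutes

Meeting A: 855-900 (in minutes from midnight)
Meeting B: 885-975
Overlap start = max(855, 885) = 885
Overlap end = min(900, 975) = 900
Overlap = max(0, 900 - 885) = 15 min


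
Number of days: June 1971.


30 days

Month: June (month 6)
June has 30 days


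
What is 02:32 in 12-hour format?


2:32 AM

Hour: 2
2 < 12 → AM


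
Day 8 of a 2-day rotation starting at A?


Shifts: A, B
Start: A (index 0)
Day 8: (0 + 8 - 1) mod 2
= 7 mod 2
= 1
Index 1 → shift B

Shift B


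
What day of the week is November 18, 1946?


Monday

Zeller's congruence:
q=18, m=11, k=46, j=19
h = (18 + ⌊13×12/5⌋ + 46 + ⌊46/4⌋ + ⌊19/4⌋ - 2×19) mod 7
= (18 + 31 + 46 + 11 + 4 - 38) mod 7
= 72 mod 7 = 2
h=2 → Monday


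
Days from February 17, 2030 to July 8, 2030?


141 days

From February 17, 2030 to July 8, 2030
Rest of February 2030: 28 - 17 = 11
Full months: March 31, April 30, May 31, June 30
Days into July 2030: 8
Total = 11 + 31 + 30 + 31 + 30 + 8 = 141 days


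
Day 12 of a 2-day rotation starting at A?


Shifts: A, B
Start: A (index 0)
Day 12: (0 + 12 - 1) mod 2
= 11 mod 2
= 1
Index 1 → shift B

Shift B


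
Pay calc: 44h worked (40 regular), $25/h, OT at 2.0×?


$1200.00

Regular: 40h × $25 = $1000.00
Overtime: 44 - 40 = 4h
OT pay: 4h × $25 × 2.0 = $200.00
Total = $1000.00 + $200.00 = $1200.00


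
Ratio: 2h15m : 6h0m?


3:8 (0.38)

Duration 1: 135 minutes
Duration 2: 360 minutes
Ratio = 135:360
GCD = 45
Simplified = 3:8
As a decimal: 3/8 ≈ 0.38


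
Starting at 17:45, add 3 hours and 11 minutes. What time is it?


Start: 1065 minutes from midnight
Add: 191 minutes
Total: 1256 minutes
Hours: 1256 ÷ 60 = 20 remainder 56

20:56


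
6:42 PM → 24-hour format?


18:42

Input: 6:42 PM
PM: 6 + 12 = 18


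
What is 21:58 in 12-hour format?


9:58 PM

Hour: 21
21 - 12 = 9 → PM


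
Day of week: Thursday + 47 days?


Tuesday

Start: Thursday (index 3)
(3 + 47) mod 7
= 50 mod 7
= 1
Index 1 → Tuesday


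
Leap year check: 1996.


Yes

Rules: divisible by 4 AND (not by 100 OR by 400)
1996 ÷ 4 = 499 exactly → divisible by 4
1996 ÷ 100 = 19 remainder 96 → not divisible by 100
Divisible by 4 but not by 100 → leap year


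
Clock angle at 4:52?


Hour hand = 4×30 + 52×0.5 = 146.0°
Minute hand = 52×6 = 312°
Difference = |146.0 - 312| = 166.0°

166.0°


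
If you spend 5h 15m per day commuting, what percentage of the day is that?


Time: 315 minutes
Day: 1440 minutes
Percentage = (315/1440) × 100 ≈ 21.9%

21.9%


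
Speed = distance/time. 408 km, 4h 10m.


Distance: 408 km
Time: 4h 10m = 250 min = 250/60 = 25/6 hours
Speed = 408 ÷ (25/6) = 408 × 6 / 25 = 2448/25 ≈ 97.9 km/h

97.9 km/h


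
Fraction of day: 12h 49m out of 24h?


0.5340 (53.40%)

Total minutes: 12×60 + 49 = 769
Day = 24×60 = 1440 minutes
Fraction = 769/1440 ≈ 0.5340
As a percentage: 769/1440 × 100 ≈ 53.40%


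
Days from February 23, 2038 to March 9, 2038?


14 days

From February 23, 2038 to March 9, 2038
Rest of February 2038: 28 - 23 = 5
Days into March 2038: 9
Total = 5 + 9 = 14 days


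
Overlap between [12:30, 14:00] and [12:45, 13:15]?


30 minutes

Meeting A: 750-840 (in minutes from midnight)
Meeting B: 765-795
Overlap start = max(750, 765) = 765
Overlap end = min(840, 795) = 795
Overlap = max(0, 795 - 765) = 30 min


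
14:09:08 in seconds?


50948 seconds

Hours: 14 × 3600 = 50400
Minutes: 9 × 60 = 540
Seconds: 8
Total = 50400 + 540 + 8 = 50948


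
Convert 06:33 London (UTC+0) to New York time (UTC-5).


Time difference = UTC-5 - UTC+0 = -5 hours
New hour = (6 -5) mod 24
= 1 mod 24 = 1
Minutes unchanged → 01:33

01:33


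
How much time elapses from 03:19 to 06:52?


3h 33m

End time in minutes: 6×60 + 52 = 412
Start time in minutes: 3×60 + 19 = 199
Difference = 412 - 199 = 213 minutes
= 3 hours 33 minutes


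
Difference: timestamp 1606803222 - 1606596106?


Difference = 1606803222 - 1606596106 = 207116 seconds
In hours: 207116 / 3600 ≈ 57.5
In days: 207116 / 86400 ≈ 2.40

207116 seconds (57.5 hours / 2.40 days)


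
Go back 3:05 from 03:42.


Start: 222 minutes from midnight
Subtract: 185 minutes
Remaining: 222 - 185 = 37
Hours: 0, Minutes: 37

00:37


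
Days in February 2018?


Month: February (month 2)
February: 28 or 29 (leap year)
2018 leap year? No

28 days


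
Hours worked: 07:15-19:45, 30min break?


12h 0m (720 minutes)

Total time = (19×60+45) - (7×60+15)
= 1185 - 435 = 750 min
Minus break: 750 - 30 = 720 min
= 12h 0m


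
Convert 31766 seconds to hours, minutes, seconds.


8h 49m 26s

Hours: 31766 ÷ 3600 = 8 remainder 2966
Minutes: 2966 ÷ 60 = 49 remainder 26
Seconds: 26


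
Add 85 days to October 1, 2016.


December 25, 2016

Start: October 1, 2016
Add 85 days
October 1 → November 1: 31 - 1 + 1 = 31 days (85 - 31 = 54 left)
November 1 → December 1: 30 - 1 + 1 = 30 days (54 - 30 = 24 left)
December 1 + 24 = December 25, 2016


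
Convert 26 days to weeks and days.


3 weeks 5 days

Weeks: 26 ÷ 7 = 3 remainder 5


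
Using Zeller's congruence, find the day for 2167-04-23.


Thursday

Zeller's congruence:
q=23, m=4, k=67, j=21
h = (23 + ⌊13×5/5⌋ + 67 + ⌊67/4⌋ + ⌊21/4⌋ - 2×21) mod 7
= (23 + 13 + 67 + 16 + 5 - 42) mod 7
= 82 mod 7 = 5
h=5 → Thursday


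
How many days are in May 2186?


Month: May (month 5)
May has 31 days

31 days


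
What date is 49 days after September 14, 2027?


November 2, 2027

Start: September 14, 2027
Add 49 days
September 14 → October 1: 30 - 14 + 1 = 17 days (49 - 17 = 32 left)
October 1 → November 1: 31 - 1 + 1 = 31 days (32 - 31 = 1 left)
November 1 + 1 = November 2, 2027


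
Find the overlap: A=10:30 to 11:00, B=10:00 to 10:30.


0 minutes

Meeting A: 630-660 (in minutes from midnight)
Meeting B: 600-630
Overlap start = max(630, 600) = 630
Overlap end = min(660, 630) = 630
Overlap = max(0, 630 - 630) = 0 min


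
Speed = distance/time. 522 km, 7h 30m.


69.6 km/h

Distance: 522 km
Time: 7h 30m = 450 min = 450/60 = 15/2 hours
Speed = 522 ÷ (15/2) = 522 × 2 / 15 = 1044/15 = 69.6 km/h


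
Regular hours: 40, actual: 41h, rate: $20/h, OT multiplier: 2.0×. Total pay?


$840.00

Regular: 40h × $20 = $800.00
Overtime: 41 - 40 = 1h
OT pay: 1h × $20 × 2.0 = $40.00
Total = $800.00 + $40.00 = $840.00


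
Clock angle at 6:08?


136.0°

Hour hand = 6×30 + 8×0.5 = 184.0°
Minute hand = 8×6 = 48°
Difference = |184.0 - 48| = 136.0°


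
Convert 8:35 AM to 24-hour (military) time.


Input: 8:35 AM
AM hour stays: 8

08:35


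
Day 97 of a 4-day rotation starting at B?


Shift B

Shifts: A, B, C, D
Start: B (index 1)
Day 97: (1 + 97 - 1) mod 4
= 97 mod 4
= 1
Index 1 → shift B


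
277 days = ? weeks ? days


39 weeks 4 days

Weeks: 277 ÷ 7 = 39 remainder 4


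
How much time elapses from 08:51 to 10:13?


End time in minutes: 10×60 + 13 = 613
Start time in minutes: 8×60 + 51 = 531
Difference = 613 - 531 = 82 minutes
= 1 hours 22 minutes

1h 22m


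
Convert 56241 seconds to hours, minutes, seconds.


Hours: 56241 ÷ 3600 = 15 remainder 2241
Minutes: 2241 ÷ 60 = 37 remainder 21
Seconds: 21

15h 37m 21s


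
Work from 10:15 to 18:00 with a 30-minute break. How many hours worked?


Total time = (18×60+0) - (10×60+15)
= 1080 - 615 = 465 min
Minus break: 465 - 30 = 435 min
= 7h 15m

7h 15m (435 minutes)


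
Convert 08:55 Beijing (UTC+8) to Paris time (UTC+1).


Time difference = UTC+1 - UTC+8 = -7 hours
New hour = (8 -7) mod 24
= 1 mod 24 = 1
Minutes unchanged → 01:55

01:55


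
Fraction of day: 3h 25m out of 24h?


0.1424 (14.24%)

Total minutes: 3×60 + 25 = 205
Day = 24×60 = 1440 minutes
Fraction = 205/1440 ≈ 0.1424
As a percentage: 205/1440 × 100 ≈ 14.24%


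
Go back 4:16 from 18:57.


14:41

Start: 1137 minutes from midnight
Subtract: 256 minutes
Remaining: 1137 - 256 = 881
Hours: 14, Minutes: 41


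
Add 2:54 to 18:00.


Start: 1080 minutes from midnight
Add: 174 minutes
Total: 1254 minutes
Hours: 1254 ÷ 60 = 20 remainder 54

20:54


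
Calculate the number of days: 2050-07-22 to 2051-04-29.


281 days

From July 22, 2050 to April 29, 2051
Rest of July 2050: 31 - 22 = 9
Full months: August 31, September 30, October 31, November 30, December 31, January 31, February 2051 28, March 31
Days into April 2051: 29
Total = 9 + 31 + 30 + 31 + 30 + 31 + 31 + 28 + 31 + 29 = 281 days


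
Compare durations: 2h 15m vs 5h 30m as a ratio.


Duration 1: 135 minutes
Duration 2: 330 minutes
Ratio = 135:330
GCD = 15
Simplified = 9:22
As a decimal: 9/22 ≈ 0.41

9:22 (0.41)


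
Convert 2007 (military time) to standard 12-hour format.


Hour: 20
20 - 12 = 8 → PM

8:07 PM


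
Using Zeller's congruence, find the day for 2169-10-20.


Friday

Zeller's congruence:
q=20, m=10, k=69, j=21
h = (20 + ⌊13×11/5⌋ + 69 + ⌊69/4⌋ + ⌊21/4⌋ - 2×21) mod 7
= (20 + 28 + 69 + 17 + 5 - 42) mod 7
= 97 mod 7 = 6
h=6 → Friday


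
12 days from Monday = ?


Start: Monday (index 0)
(0 + 12) mod 7
= 12 mod 7
= 5
Index 5 → Saturday

Saturday


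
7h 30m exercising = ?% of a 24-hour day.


Time: 450 minutes
Day: 1440 minutes
Percentage = (450/1440) × 100 ≈ 31.3%

31.3%


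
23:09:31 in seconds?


83371 seconds

Hours: 23 × 3600 = 82800
Minutes: 9 × 60 = 540
Seconds: 31
Total = 82800 + 540 + 31 = 83371


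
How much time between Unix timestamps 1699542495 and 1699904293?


Difference = 1699904293 - 1699542495 = 361798 seconds
In hours: 361798 / 3600 ≈ 100.5
In days: 361798 / 86400 ≈ 4.19

361798 seconds (100.5 hours / 4.19 days)


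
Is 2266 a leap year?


Rules: divisible by 4 AND (not by 100 OR by 400)
2266 ÷ 4 = 566 remainder 2 → not divisible by 4
Not divisible by 4 → not a leap year

No


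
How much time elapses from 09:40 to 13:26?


3h 46m

End time in minutes: 13×60 + 26 = 806
Start time in minutes: 9×60 + 40 = 580
Difference = 806 - 580 = 226 minutes
= 3 hours 46 minutes


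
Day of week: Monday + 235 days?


Start: Monday (index 0)
(0 + 235) mod 7
= 235 mod 7
= 4
Index 4 → Friday

Friday


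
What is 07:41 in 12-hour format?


7:41 AM

Hour: 7
7 < 12 → AM


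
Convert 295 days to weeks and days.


42 weeks 1 days

Weeks: 295 ÷ 7 = 42 remainder 1


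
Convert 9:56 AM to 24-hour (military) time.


09:56

Input: 9:56 AM
AM hour stays: 9


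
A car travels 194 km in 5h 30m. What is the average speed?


Distance: 194 km
Time: 5h 30m = 330 min = 330/60 = 11/2 hours
Speed = 194 ÷ (11/2) = 194 × 2 / 11 = 388/11 ≈ 35.3 km/h

35.3 km/h


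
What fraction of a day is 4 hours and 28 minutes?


Total minutes: 4×60 + 28 = 268
Day = 24×60 = 1440 minutes
Fraction = 268/1440 ≈ 0.1861
As a percentage: 268/1440 × 100 ≈ 18.61%

0.1861 (18.61%)


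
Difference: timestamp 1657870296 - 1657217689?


Difference = 1657870296 - 1657217689 = 652607 seconds
In hours: 652607 / 3600 ≈ 181.3
In days: 652607 / 86400 ≈ 7.55

652607 seconds (181.3 hours / 7.55 days)


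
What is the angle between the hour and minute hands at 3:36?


108.0°

Hour hand = 3×30 + 36×0.5 = 108.0°
Minute hand = 36×6 = 216°
Difference = |108.0 - 216| = 108.0°


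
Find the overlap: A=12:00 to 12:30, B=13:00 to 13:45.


Meeting A: 720-750 (in minutes from midnight)
Meeting B: 780-825
Overlap start = max(720, 780) = 780
Overlap end = min(750, 825) = 750
Overlap = max(0, 750 - 780) = 0 min

0 minutes


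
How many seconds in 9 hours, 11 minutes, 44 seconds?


33104 seconds

Hours: 9 × 3600 = 32400
Minutes: 11 × 60 = 660
Seconds: 44
Total = 32400 + 660 + 44 = 33104


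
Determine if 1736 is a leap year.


Rules: divisible by 4 AND (not by 100 OR by 400)
1736 ÷ 4 = 434 exactly → divisible by 4
1736 ÷ 100 = 17 remainder 36 → not divisible by 100
Divisible by 4 but not by 100 → leap year

Yes


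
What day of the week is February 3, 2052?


Zeller's congruence:
q=3, m=14, k=51, j=20
h = (3 + ⌊13×15/5⌋ + 51 + ⌊51/4⌋ + ⌊20/4⌋ - 2×20) mod 7
= (3 + 39 + 51 + 12 + 5 - 40) mod 7
= 70 mod 7 = 0
h=0 → Saturday

Saturday


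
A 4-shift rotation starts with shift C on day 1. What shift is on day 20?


Shifts: A, B, C, D
Start: C (index 2)
Day 20: (2 + 20 - 1) mod 4
= 21 mod 4
= 1
Index 1 → shift B

Shift B


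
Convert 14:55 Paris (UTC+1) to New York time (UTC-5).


08:55

Time difference = UTC-5 - UTC+1 = -6 hours
New hour = (14 -6) mod 24
= 8 mod 24 = 8
Minutes unchanged → 08:55


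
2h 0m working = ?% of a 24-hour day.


8.3%

Time: 120 minutes
Day: 1440 minutes
Percentage = (120/1440) × 100 ≈ 8.3%
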